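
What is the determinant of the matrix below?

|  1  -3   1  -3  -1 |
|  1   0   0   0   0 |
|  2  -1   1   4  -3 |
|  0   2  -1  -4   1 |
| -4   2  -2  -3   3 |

Expand along row 2 (it has 4 zeros):
  − (1) · M_21   where M_21 = det([-3 1 -3 -1; -1 1 4 -3; 2 -1 -4 1; 2 -2 -3 3]) = -31
det = (-1)·(1)·(-31) = 31

31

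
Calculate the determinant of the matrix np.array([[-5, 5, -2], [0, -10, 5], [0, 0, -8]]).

The matrix is upper triangular, so the determinant is the product of the diagonal entries:
det = (-5) · (-10) · (-8) = -400

The determinant is -400.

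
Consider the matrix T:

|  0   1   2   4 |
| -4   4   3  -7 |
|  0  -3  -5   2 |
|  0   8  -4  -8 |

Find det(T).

det(T) = 960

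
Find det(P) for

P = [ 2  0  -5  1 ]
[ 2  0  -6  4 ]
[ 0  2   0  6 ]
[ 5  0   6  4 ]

Expand along column 2 (it has 3 zeros):
  − (2) · M_32   where M_32 = det([2 -5 1; 2 -6 4; 5 6 4]) = -114
det = (-1)·(2)·(-114) = 228

det(P) = 228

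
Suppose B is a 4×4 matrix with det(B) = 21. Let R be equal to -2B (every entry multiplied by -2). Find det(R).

336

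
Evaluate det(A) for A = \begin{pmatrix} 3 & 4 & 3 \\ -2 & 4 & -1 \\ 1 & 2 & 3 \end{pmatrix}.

|A| = 38

Expand along column 1:
  + 3 · |4 -1; 2 3| = 3·(12 − (-2)) = 42
  − (-2) · |4 3; 2 3| = −(-2)·(12 − 6) = 12
  + 1 · |4 3; 4 -1| = 1·(-4 − 12) = -16
Sum: (42) + (12) + (-16) = 38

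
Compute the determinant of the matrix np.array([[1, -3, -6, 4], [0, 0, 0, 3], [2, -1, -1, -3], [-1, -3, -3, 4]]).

63

Expand along row 2 (it has 3 zeros):
  + (3) · M_24   where M_24 = det([1 -3 -6; 2 -1 -1; -1 -3 -3]) = 21
det = (+1)·(3)·(21) = 63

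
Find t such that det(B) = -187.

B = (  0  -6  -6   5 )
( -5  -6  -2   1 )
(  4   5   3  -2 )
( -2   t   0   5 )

1

Expanding along the row containing t, det(B) is linear in t: det(B) = (1)·t + (-188).
Set (1)·t + (-188) = -187  ⇒  (1)·t = 1  ⇒  t = 1.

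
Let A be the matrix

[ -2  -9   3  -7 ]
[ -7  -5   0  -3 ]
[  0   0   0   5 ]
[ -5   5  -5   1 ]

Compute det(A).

-425

Expand along row 3 (it has 3 zeros):
  − (5) · M_34   where M_34 = det([-2 -9 3; -7 -5 0; -5 5 -5]) = 85
det = (-1)·(5)·(85) = -425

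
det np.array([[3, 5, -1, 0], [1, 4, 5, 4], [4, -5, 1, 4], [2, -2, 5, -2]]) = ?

The determinant is -1550.

Expand along row 1 (it has 1 zero):
  + (3) · M_11   where M_11 = det([4 5 4; -5 1 4; -2 5 -2]) = -270
  − (5) · M_12   where M_12 = det([1 5 4; 4 1 4; 2 5 -2]) = 130
  + (-1) · M_13   where M_13 = det([1 4 4; 4 -5 4; 2 -2 -2]) = 90
det = (+1)·(3)·(-270) + (-1)·(5)·(130) + (+1)·(-1)·(90) = -1550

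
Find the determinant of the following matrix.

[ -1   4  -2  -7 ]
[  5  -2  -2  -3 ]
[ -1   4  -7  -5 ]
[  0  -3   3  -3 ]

-804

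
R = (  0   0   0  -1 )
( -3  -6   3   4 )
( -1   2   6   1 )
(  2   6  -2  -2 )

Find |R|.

|R| = 30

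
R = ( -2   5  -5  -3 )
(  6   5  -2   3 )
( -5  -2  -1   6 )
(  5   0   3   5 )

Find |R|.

|R| = 453

Expand along row 4 (it has 1 zero):
  − (5) · M_41   where M_41 = det([5 -5 -3; 5 -2 3; -2 -1 6]) = 162
  − (3) · M_43   where M_43 = det([-2 5 -3; 6 5 3; -5 -2 6]) = -366
  + (5) · M_44   where M_44 = det([-2 5 -5; 6 5 -2; -5 -2 -1]) = 33
det = (-1)·(5)·(162) + (-1)·(3)·(-366) + (+1)·(5)·(33) = 453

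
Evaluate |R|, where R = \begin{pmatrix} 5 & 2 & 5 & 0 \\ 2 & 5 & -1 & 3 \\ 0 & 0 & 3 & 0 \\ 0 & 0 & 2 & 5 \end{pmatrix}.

R is block upper-triangular with a 2×2 block and a 2×2 block on the diagonal, so its determinant equals the product of the determinants of the diagonal blocks.
det of the 2×2 block = 21
det of the 2×2 block = 15
det = (21)·(15) = 315

The determinant is 315.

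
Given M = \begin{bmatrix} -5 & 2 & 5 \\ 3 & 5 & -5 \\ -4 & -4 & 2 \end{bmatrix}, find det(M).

|M| = 118

Expand along column 1:
  + (-5) · |5 -5; -4 2| = (-5)·(10 − 20) = 50
  − 3 · |2 5; -4 2| = −3·(4 − (-20)) = -72
  + (-4) · |2 5; 5 -5| = (-4)·(-10 − 25) = 140
Sum: (50) + (-72) + (140) = 118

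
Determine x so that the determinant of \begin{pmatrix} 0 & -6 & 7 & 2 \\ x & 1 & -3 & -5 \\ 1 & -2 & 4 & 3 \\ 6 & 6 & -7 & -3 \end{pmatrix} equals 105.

1

Expanding along the column containing x, det(A) is linear in x: det(A) = (-10)·x + (115).
Set (-10)·x + (115) = 105  ⇒  (-10)·x = -10  ⇒  x = 1.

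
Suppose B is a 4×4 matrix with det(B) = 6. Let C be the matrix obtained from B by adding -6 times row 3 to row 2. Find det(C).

The determinant is 6.

Adding a multiple of one row to another leaves the determinant unchanged.
det(C) = (1)·(6) = 6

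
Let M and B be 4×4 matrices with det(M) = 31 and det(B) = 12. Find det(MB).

det(MB) = det(M)·det(B) = (31)·(12) = 372

372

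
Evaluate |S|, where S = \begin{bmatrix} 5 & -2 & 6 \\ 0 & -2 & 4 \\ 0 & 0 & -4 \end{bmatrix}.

det(S) = 40

S is upper triangular, so det(S) is the product of the diagonal entries:
det = (5) · (-2) · (-4) = 40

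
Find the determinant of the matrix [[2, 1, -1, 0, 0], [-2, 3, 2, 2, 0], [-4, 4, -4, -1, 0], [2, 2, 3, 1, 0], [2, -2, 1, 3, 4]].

The determinant is 360.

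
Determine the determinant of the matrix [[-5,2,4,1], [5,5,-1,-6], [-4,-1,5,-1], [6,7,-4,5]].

Expand along row 1:
  + (-5) · M_11   where M_11 = det([5 -1 -6; -1 5 -1; 7 -4 5]) = 293
  − (2) · M_12   where M_12 = det([5 -1 -6; -4 5 -1; 6 -4 5]) = 175
  + (4) · M_13   where M_13 = det([5 5 -6; -4 -1 -1; 6 7 5]) = 212
  − (1) · M_14   where M_14 = det([5 5 -1; -4 -1 5; 6 7 -4]) = -63
det = (+1)·(-5)·(293) + (-1)·(2)·(175) + (+1)·(4)·(212) + (-1)·(1)·(-63) = -904

-904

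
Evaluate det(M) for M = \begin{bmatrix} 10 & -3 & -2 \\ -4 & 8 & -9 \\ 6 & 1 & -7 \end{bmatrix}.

Expand along column 1:
  + 10 · |8 -9; 1 -7| = 10·(-56 − (-9)) = -470
  − (-4) · |-3 -2; 1 -7| = −(-4)·(21 − (-2)) = 92
  + 6 · |-3 -2; 8 -9| = 6·(27 − (-16)) = 258
Sum: (-470) + (92) + (258) = -120

det(M) = -120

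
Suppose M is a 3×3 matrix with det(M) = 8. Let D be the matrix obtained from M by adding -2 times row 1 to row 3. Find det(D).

Adding a multiple of one row to another leaves the determinant unchanged.
det(D) = (1)·(8) = 8

8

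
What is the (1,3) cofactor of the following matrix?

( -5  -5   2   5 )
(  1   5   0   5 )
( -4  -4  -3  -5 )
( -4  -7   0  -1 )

Delete row 1 and column 3; the remaining 3×3 submatrix is [1 5 5; -4 -4 -5; -4 -7 -1].
Its determinant is 109.
The cofactor carries sign (−1)^(1+3) = +1, so C_{1,3} = +(109) = 109.

The cofactor is 109.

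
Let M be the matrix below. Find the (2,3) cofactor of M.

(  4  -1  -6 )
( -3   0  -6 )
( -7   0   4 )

Delete row 2 and column 3; the remaining 2×2 submatrix is [4 -1; -7 0].
Its determinant is 4·0 − (-1)·(-7) = -7.
The cofactor carries sign (−1)^(2+3) = −1, so C_{2,3} = −(-7) = 7.

7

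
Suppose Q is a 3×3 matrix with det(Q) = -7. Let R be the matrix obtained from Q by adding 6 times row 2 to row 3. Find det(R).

-7

Adding a multiple of one row to another leaves the determinant unchanged.
det(R) = (1)·(-7) = -7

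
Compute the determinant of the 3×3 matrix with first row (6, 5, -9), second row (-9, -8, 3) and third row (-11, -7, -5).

Expand along column 1:
  + 6 · |-8 3; -7 -5| = 6·(40 − (-21)) = 366
  − (-9) · |5 -9; -7 -5| = −(-9)·(-25 − 63) = -792
  + (-11) · |5 -9; -8 3| = (-11)·(15 − 72) = 627
Sum: (366) + (-792) + (627) = 201

201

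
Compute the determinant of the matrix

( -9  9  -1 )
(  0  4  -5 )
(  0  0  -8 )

The matrix is upper triangular, so the determinant is the product of the diagonal entries:
det = (-9) · (4) · (-8) = 288

288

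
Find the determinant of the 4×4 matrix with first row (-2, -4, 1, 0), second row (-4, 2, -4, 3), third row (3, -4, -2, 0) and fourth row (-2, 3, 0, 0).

Expand along column 4 (it has 3 zeros):
  + (3) · M_24   where M_24 = det([-2 -4 1; 3 -4 -2; -2 3 0]) = -27
det = (+1)·(3)·(-27) = -81

The determinant is -81.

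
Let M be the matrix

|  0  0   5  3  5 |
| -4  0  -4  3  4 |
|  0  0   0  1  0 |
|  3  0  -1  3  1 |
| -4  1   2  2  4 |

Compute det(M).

Expand along row 3 (it has 4 zeros):
  − (1) · M_34   where M_34 = det([0 0 5 5; -4 0 -4 4; 3 0 -1 1; -4 1 2 4]) = 160
det = (-1)·(1)·(160) = -160

|M| = -160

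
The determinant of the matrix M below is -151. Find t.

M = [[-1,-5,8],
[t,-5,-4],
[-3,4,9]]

Expanding along the row containing t, det(M) is linear in t: det(M) = (77)·t + (-151).
Set (77)·t + (-151) = -151  ⇒  (77)·t = 0  ⇒  t = 0.

0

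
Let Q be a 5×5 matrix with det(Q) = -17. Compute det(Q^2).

det(Q^2) = (det Q)^2 = (-17)^2 = 289

289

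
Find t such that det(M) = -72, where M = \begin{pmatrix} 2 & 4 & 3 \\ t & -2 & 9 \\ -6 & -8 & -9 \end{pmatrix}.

0

Expanding along the row containing t, det(M) is linear in t: det(M) = (12)·t + (-72).
Set (12)·t + (-72) = -72  ⇒  (12)·t = 0  ⇒  t = 0.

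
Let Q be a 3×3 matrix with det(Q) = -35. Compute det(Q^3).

det(Q^3) = (det Q)^3 = (-35)^3 = -42875

-42875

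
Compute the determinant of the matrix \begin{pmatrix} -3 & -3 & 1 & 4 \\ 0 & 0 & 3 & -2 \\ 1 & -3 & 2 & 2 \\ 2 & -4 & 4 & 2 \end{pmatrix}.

Expand along row 2 (it has 2 zeros):
  − (3) · M_23   where M_23 = det([-3 -3 4; 1 -3 2; 2 -4 2]) = -4
  + (-2) · M_24   where M_24 = det([-3 -3 1; 1 -3 2; 2 -4 4]) = 14
det = (-1)·(3)·(-4) + (+1)·(-2)·(14) = -16

-16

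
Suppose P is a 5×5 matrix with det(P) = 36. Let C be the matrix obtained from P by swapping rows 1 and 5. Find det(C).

-36

Swapping two rows multiplies the determinant by −1.
det(C) = (-1)·(36) = -36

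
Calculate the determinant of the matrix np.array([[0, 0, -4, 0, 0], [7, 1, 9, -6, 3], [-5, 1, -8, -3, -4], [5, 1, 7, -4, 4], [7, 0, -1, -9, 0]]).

The determinant is -460.

Expand along row 1 (it has 4 zeros):
  + (-4) · M_13   where M_13 = det([7 1 -6 3; -5 1 -3 -4; 5 1 -4 4; 7 0 -9 0]) = 115
det = (+1)·(-4)·(115) = -460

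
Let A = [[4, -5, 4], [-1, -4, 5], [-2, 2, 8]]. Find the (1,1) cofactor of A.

-42

Delete row 1 and column 1; the remaining 2×2 submatrix is [-4 5; 2 8].
Its determinant is (-4)·8 − 5·2 = -42.
The cofactor carries sign (−1)^(1+1) = +1, so C_{1,1} = +(-42) = -42.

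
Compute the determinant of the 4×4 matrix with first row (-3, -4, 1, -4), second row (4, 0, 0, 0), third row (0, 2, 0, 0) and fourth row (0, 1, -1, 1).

-24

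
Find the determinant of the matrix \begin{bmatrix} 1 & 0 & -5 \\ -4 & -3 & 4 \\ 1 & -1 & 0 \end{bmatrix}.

-31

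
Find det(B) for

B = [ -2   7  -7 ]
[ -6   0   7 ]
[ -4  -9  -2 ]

Expand along column 2:
  − 7 · |-6 7; -4 -2| = −7·(12 − (-28)) = -280
  − (-9) · |-2 -7; -6 7| = −(-9)·(-14 − 42) = -504
Sum: (-280) + (-504) = -784

-784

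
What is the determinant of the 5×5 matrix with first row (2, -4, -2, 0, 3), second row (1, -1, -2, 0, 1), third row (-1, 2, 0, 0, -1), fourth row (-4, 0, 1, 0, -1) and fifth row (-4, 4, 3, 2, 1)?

The determinant is -18.

Expand along column 4 (it has 4 zeros):
  − (2) · M_54   where M_54 = det([2 -4 -2 3; 1 -1 -2 1; -1 2 0 -1; -4 0 1 -1]) = 9
det = (-1)·(2)·(9) = -18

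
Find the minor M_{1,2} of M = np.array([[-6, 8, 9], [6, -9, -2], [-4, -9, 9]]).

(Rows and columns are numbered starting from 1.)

The minor is 46.

Delete row 1 and column 2; the remaining 2×2 submatrix is [6 -2; -4 9].
Its determinant is 6·9 − (-2)·(-4) = 46.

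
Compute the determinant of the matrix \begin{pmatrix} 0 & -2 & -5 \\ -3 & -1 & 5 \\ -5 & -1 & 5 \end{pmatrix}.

30

Expand along column 1:
  − (-3) · |-2 -5; -1 5| = −(-3)·(-10 − 5) = -45
  + (-5) · |-2 -5; -1 5| = (-5)·(-10 − 5) = 75
Sum: (-45) + (75) = 30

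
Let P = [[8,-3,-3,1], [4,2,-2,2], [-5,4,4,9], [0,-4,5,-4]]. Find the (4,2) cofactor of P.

The cofactor is -64.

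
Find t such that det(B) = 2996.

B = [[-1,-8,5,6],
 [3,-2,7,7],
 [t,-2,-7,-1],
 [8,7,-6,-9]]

Expanding along the column containing t, det(B) is linear in t: det(B) = (101)·t + (2491).
Set (101)·t + (2491) = 2996  ⇒  (101)·t = 505  ⇒  t = 5.

5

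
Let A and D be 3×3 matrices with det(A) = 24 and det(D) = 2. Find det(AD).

det(AD) = 48

det(AD) = det(A)·det(D) = (24)·(2) = 48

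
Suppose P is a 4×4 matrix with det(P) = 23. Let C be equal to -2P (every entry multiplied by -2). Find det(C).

|C| = 368

For a 4×4 matrix, det(-2P) = (-2)^4·det(P) = 16·det(P).
det(C) = (16)·(23) = 368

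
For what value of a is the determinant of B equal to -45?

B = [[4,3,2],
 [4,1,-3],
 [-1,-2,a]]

Expanding along the row containing a, det(B) is linear in a: det(B) = (-8)·a + (-29).
Set (-8)·a + (-29) = -45  ⇒  (-8)·a = -16  ⇒  a = 2.

a = 2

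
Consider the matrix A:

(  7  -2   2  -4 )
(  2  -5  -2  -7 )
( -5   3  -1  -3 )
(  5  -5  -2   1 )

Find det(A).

Expand along row 1:
  + (7) · M_11   where M_11 = det([-5 -2 -7; 3 -1 -3; -5 -2 1]) = 88
  − (-2) · M_12   where M_12 = det([2 -2 -7; -5 -1 -3; 5 -2 1]) = -99
  + (2) · M_13   where M_13 = det([2 -5 -7; -5 3 -3; 5 -5 1]) = -44
  − (-4) · M_14   where M_14 = det([2 -5 -2; -5 3 -1; 5 -5 -2]) = 33
det = (+1)·(7)·(88) + (-1)·(-2)·(-99) + (+1)·(2)·(-44) + (-1)·(-4)·(33) = 462

The determinant is 462.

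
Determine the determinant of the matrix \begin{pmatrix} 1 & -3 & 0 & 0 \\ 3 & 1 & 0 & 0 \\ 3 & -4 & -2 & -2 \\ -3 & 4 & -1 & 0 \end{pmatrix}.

The matrix is block lower-triangular with a 2×2 block and a 2×2 block on the diagonal, so its determinant equals the product of the determinants of the diagonal blocks.
det of the 2×2 block = 10
det of the 2×2 block = -2
det = (10)·(-2) = -20

The determinant is -20.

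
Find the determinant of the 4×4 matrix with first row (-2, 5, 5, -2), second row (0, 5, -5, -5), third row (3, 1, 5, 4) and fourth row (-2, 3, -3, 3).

The determinant is -1580.

Expand along row 2 (it has 1 zero):
  + (5) · M_22   where M_22 = det([-2 5 -2; 3 5 4; -2 -3 3]) = -141
  − (-5) · M_23   where M_23 = det([-2 5 -2; 3 1 4; -2 3 3]) = -89
  + (-5) · M_24   where M_24 = det([-2 5 5; 3 1 5; -2 3 -3]) = 86
det = (+1)·(5)·(-141) + (-1)·(-5)·(-89) + (+1)·(-5)·(86) = -1580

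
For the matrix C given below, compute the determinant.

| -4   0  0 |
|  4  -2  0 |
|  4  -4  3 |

C is lower triangular, so det(C) is the product of the diagonal entries:
det = (-4) · (-2) · (3) = 24

det(C) = 24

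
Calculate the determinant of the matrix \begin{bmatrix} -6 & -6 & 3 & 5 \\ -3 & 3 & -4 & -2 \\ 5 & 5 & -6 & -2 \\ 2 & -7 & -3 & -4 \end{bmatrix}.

The determinant is -1944.

Expand along row 1:
  + (-6) · M_11   where M_11 = det([3 -4 -2; 5 -6 -2; -7 -3 -4]) = 32
  − (-6) · M_12   where M_12 = det([-3 -4 -2; 5 -6 -2; 2 -3 -4]) = -112
  + (3) · M_13   where M_13 = det([-3 3 -2; 5 5 -2; 2 -7 -4]) = 240
  − (5) · M_14   where M_14 = det([-3 3 -4; 5 5 -6; 2 -7 -3]) = 360
det = (+1)·(-6)·(32) + (-1)·(-6)·(-112) + (+1)·(3)·(240) + (-1)·(5)·(360) = -1944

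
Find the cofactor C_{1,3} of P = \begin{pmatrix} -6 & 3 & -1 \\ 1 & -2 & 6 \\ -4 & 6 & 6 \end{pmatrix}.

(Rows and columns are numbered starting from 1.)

-2

Delete row 1 and column 3; the remaining 2×2 submatrix is [1 -2; -4 6].
Its determinant is 1·6 − (-2)·(-4) = -2.
The cofactor carries sign (−1)^(1+3) = +1, so C_{1,3} = +(-2) = -2.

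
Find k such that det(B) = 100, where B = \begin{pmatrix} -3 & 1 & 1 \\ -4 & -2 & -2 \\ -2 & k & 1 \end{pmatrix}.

-9

Expanding along the column containing k, det(B) is linear in k: det(B) = (-10)·k + (10).
Set (-10)·k + (10) = 100  ⇒  (-10)·k = 90  ⇒  k = -9.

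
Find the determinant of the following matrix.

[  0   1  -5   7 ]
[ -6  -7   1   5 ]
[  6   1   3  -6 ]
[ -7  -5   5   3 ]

-938

Expand along row 1 (it has 1 zero):
  − (1) · M_12   where M_12 = det([-6 1 5; 6 3 -6; -7 5 3]) = 45
  + (-5) · M_13   where M_13 = det([-6 -7 5; 6 1 -6; -7 -5 3]) = -121
  − (7) · M_14   where M_14 = det([-6 -7 1; 6 1 3; -7 -5 5]) = 214
det = (-1)·(1)·(45) + (+1)·(-5)·(-121) + (-1)·(7)·(214) = -938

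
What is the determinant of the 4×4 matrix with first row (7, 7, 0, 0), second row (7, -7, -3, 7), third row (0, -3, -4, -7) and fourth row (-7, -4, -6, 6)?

The determinant is 8001.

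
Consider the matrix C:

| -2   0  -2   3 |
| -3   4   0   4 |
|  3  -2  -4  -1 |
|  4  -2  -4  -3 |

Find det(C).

-48

Expand along row 1 (it has 1 zero):
  + (-2) · M_11   where M_11 = det([4 0 4; -2 -4 -1; -2 -4 -3]) = 32
  + (-2) · M_13   where M_13 = det([-3 4 4; 3 -2 -1; 4 -2 -3]) = 16
  − (3) · M_14   where M_14 = det([-3 4 0; 3 -2 -4; 4 -2 -4]) = -16
det = (+1)·(-2)·(32) + (+1)·(-2)·(16) + (-1)·(3)·(-16) = -48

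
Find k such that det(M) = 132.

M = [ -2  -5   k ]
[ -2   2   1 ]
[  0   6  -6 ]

Expanding along the row containing k, det(M) is linear in k: det(M) = (-12)·k + (96).
Set (-12)·k + (96) = 132  ⇒  (-12)·k = 36  ⇒  k = -3.

-3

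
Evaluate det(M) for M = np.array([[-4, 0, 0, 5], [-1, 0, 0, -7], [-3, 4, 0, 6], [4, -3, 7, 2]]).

Expand along column 3 (it has 3 zeros):
  − (7) · M_43   where M_43 = det([-4 0 5; -1 0 -7; -3 4 6]) = -132
det = (-1)·(7)·(-132) = 924

The determinant is 924.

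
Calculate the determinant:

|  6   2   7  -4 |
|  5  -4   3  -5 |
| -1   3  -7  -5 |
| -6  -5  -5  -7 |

-3371

Expand along row 1:
  + (6) · M_11   where M_11 = det([-4 3 -5; 3 -7 -5; -5 -5 -7]) = 292
  − (2) · M_12   where M_12 = det([5 3 -5; -1 -7 -5; -6 -5 -7]) = 374
  + (7) · M_13   where M_13 = det([5 -4 -5; -1 3 -5; -6 -5 -7]) = -437
  − (-4) · M_14   where M_14 = det([5 -4 3; -1 3 -7; -6 -5 -5]) = -329
det = (+1)·(6)·(292) + (-1)·(2)·(374) + (+1)·(7)·(-437) + (-1)·(-4)·(-329) = -3371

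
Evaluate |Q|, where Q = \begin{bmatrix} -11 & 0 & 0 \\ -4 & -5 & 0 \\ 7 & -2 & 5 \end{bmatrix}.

Q is lower triangular, so det(Q) is the product of the diagonal entries:
det = (-11) · (-5) · (5) = 275

|Q| = 275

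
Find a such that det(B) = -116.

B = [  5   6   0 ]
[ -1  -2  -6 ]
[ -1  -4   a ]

8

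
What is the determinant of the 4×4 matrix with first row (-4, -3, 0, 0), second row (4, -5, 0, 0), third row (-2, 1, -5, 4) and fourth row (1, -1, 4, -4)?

The matrix is block lower-triangular with a 2×2 block and a 2×2 block on the diagonal, so its determinant equals the product of the determinants of the diagonal blocks.
det of the 2×2 block = 32
det of the 2×2 block = 4
det = (32)·(4) = 128

The determinant is 128.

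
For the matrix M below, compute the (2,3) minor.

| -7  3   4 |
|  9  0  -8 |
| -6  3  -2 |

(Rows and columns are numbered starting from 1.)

-3

Delete row 2 and column 3; the remaining 2×2 submatrix is [-7 3; -6 3].
Its determinant is (-7)·3 − 3·(-6) = -3.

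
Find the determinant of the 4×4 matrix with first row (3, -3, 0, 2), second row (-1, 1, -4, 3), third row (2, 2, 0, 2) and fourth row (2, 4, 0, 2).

Expand along column 3 (it has 3 zeros):
  − (-4) · M_23   where M_23 = det([3 -3 2; 2 2 2; 2 4 2]) = -4
det = (-1)·(-4)·(-4) = -16

The determinant is -16.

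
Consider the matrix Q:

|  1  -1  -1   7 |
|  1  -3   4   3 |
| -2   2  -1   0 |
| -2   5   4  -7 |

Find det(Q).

Expand along row 3 (it has 1 zero):
  + (-2) · M_31   where M_31 = det([-1 -1 7; -3 4 3; 5 4 -7]) = -178
  − (2) · M_32   where M_32 = det([1 -1 7; 1 4 3; -2 4 -7]) = 43
  + (-1) · M_33   where M_33 = det([1 -1 7; 1 -3 3; -2 5 -7]) = -2
det = (+1)·(-2)·(-178) + (-1)·(2)·(43) + (+1)·(-1)·(-2) = 272

272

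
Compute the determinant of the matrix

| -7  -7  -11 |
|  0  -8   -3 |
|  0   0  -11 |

The matrix is upper triangular, so the determinant is the product of the diagonal entries:
det = (-7) · (-8) · (-11) = -616

The determinant is -616.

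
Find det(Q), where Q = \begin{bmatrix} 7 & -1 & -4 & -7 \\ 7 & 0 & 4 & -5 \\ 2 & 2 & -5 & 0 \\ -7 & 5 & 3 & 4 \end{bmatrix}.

1111

Expand along row 2 (it has 1 zero):
  − (7) · M_21   where M_21 = det([-1 -4 -7; 2 -5 0; 5 3 4]) = -165
  − (4) · M_23   where M_23 = det([7 -1 -7; 2 2 0; -7 5 4]) = -104
  + (-5) · M_24   where M_24 = det([7 -1 -4; 2 2 -5; -7 5 3]) = 92
det = (-1)·(7)·(-165) + (-1)·(4)·(-104) + (+1)·(-5)·(92) = 1111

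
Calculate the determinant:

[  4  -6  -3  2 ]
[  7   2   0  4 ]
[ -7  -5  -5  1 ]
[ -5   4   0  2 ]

Expand along column 3 (it has 2 zeros):
  + (-3) · M_13   where M_13 = det([7 2 4; -7 -5 1; -5 4 2]) = -292
  + (-5) · M_33   where M_33 = det([4 -6 2; 7 2 4; -5 4 2]) = 232
det = (+1)·(-3)·(-292) + (+1)·(-5)·(232) = -284

-284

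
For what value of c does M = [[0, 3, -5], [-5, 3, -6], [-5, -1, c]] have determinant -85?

Expanding along the column containing c, det(M) is linear in c: det(M) = (15)·c + (-10).
Set (15)·c + (-10) = -85  ⇒  (15)·c = -75  ⇒  c = -5.

-5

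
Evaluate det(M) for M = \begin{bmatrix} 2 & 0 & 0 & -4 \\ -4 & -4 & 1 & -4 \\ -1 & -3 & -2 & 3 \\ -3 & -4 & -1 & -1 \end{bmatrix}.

Expand along row 1 (it has 2 zeros):
  + (2) · M_11   where M_11 = det([-4 1 -4; -3 -2 3; -4 -1 -1]) = -15
  − (-4) · M_14   where M_14 = det([-4 -4 1; -1 -3 -2; -3 -4 -1]) = -5
det = (+1)·(2)·(-15) + (-1)·(-4)·(-5) = -50

det(M) = -50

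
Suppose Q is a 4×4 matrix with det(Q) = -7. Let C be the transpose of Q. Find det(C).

det(C) = -7

det(Qᵀ) = det(Q).
det(C) = (1)·(-7) = -7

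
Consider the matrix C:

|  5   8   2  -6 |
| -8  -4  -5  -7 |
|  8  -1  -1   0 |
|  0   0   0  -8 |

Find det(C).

Expand along row 4 (it has 3 zeros):
  + (-8) · M_44   where M_44 = det([5 8 2; -8 -4 -5; 8 -1 -1]) = -309
det = (+1)·(-8)·(-309) = 2472

det(C) = 2472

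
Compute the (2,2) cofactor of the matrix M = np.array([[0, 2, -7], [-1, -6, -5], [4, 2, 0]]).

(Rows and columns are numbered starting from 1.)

Delete row 2 and column 2; the remaining 2×2 submatrix is [0 -7; 4 0].
Its determinant is 0·0 − (-7)·4 = 28.
The cofactor carries sign (−1)^(2+2) = +1, so C_{2,2} = +(28) = 28.

28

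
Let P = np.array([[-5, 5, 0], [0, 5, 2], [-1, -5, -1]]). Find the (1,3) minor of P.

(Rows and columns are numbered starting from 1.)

5

Delete row 1 and column 3; the remaining 2×2 submatrix is [0 5; -1 -5].
Its determinant is 0·(-5) − 5·(-1) = 5.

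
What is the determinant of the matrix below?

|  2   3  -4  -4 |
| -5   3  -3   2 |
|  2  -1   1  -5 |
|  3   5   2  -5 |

Expand along row 1:
  + (2) · M_11   where M_11 = det([3 -3 2; -1 1 -5; 5 2 -5]) = 91
  − (3) · M_12   where M_12 = det([-5 -3 2; 2 1 -5; 3 2 -5]) = -8
  + (-4) · M_13   where M_13 = det([-5 3 2; 2 -1 -5; 3 5 -5]) = -139
  − (-4) · M_14   where M_14 = det([-5 3 -3; 2 -1 1; 3 5 2]) = -7
det = (+1)·(2)·(91) + (-1)·(3)·(-8) + (+1)·(-4)·(-139) + (-1)·(-4)·(-7) = 734

734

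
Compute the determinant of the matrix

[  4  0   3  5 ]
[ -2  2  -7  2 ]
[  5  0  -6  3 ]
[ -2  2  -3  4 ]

Expand along column 2 (it has 2 zeros):
  + (2) · M_22   where M_22 = det([4 3 5; 5 -6 3; -2 -3 4]) = -273
  + (2) · M_42   where M_42 = det([4 3 5; -2 -7 2; 5 -6 3]) = 247
det = (+1)·(2)·(-273) + (+1)·(2)·(247) = -52

The determinant is -52.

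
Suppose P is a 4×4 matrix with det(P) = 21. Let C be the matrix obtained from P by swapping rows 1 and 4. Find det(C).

The determinant is -21.

Swapping two rows multiplies the determinant by −1.
det(C) = (-1)·(21) = -21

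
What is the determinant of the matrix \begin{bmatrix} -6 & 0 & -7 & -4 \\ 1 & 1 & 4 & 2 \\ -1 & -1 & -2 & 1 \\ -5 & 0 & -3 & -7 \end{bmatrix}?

The determinant is 95.

Expand along column 2 (it has 2 zeros):
  + (1) · M_22   where M_22 = det([-6 -7 -4; -1 -2 1; -5 -3 -7]) = 10
  − (-1) · M_32   where M_32 = det([-6 -7 -4; 1 4 2; -5 -3 -7]) = 85
det = (+1)·(1)·(10) + (-1)·(-1)·(85) = 95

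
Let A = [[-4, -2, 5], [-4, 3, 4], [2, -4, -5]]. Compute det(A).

70

Expand along row 1:
  + (-4) · |3 4; -4 -5| = (-4)·(-15 − (-16)) = -4
  − (-2) · |-4 4; 2 -5| = −(-2)·(20 − 8) = 24
  + 5 · |-4 3; 2 -4| = 5·(16 − 6) = 50
Sum: (-4) + (24) + (50) = 70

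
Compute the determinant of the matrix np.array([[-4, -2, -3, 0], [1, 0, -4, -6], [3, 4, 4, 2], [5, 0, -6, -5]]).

-316

Expand along column 2 (it has 2 zeros):
  − (-2) · M_12   where M_12 = det([1 -4 -6; 3 4 2; 5 -6 -5]) = 120
  − (4) · M_32   where M_32 = det([-4 -3 0; 1 -4 -6; 5 -6 -5]) = 139
det = (-1)·(-2)·(120) + (-1)·(4)·(139) = -316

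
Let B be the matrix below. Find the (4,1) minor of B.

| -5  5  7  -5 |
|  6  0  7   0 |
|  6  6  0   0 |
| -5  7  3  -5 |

Delete row 4 and column 1; the remaining 3×3 submatrix is [5 7 -5; 0 7 0; 6 0 0].
Its determinant is 210.

210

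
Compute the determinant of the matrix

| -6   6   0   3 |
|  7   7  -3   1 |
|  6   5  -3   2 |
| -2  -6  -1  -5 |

The determinant is -519.

Expand along row 1 (it has 1 zero):
  + (-6) · M_11   where M_11 = det([7 -3 1; 5 -3 2; -6 -1 -5]) = 57
  − (6) · M_12   where M_12 = det([7 -3 1; 6 -3 2; -2 -1 -5]) = 29
  − (3) · M_14   where M_14 = det([7 7 -3; 6 5 -3; -2 -6 -1]) = 1
det = (+1)·(-6)·(57) + (-1)·(6)·(29) + (-1)·(3)·(1) = -519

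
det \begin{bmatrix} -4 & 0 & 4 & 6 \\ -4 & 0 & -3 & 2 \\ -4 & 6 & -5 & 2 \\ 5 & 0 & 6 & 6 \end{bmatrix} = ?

The determinant is -1212.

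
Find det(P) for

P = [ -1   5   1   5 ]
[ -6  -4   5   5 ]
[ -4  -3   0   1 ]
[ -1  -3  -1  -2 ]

Expand along row 3 (it has 1 zero):
  + (-4) · M_31   where M_31 = det([5 1 5; -4 5 5; -3 -1 -2]) = 47
  − (-3) · M_32   where M_32 = det([-1 1 5; -6 5 5; -1 -1 -2]) = 43
  − (1) · M_34   where M_34 = det([-1 5 1; -6 -4 5; -1 -3 -1]) = -60
det = (+1)·(-4)·(47) + (-1)·(-3)·(43) + (-1)·(1)·(-60) = 1

1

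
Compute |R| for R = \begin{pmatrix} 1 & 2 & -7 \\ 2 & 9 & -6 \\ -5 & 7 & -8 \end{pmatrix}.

Expand along column 1:
  + 1 · |9 -6; 7 -8| = 1·(-72 − (-42)) = -30
  − 2 · |2 -7; 7 -8| = −2·(-16 − (-49)) = -66
  + (-5) · |2 -7; 9 -6| = (-5)·(-12 − (-63)) = -255
Sum: (-30) + (-66) + (-255) = -351

-351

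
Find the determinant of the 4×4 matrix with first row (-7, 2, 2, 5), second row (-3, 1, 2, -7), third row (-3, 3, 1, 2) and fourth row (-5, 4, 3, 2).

168

Expand along row 1:
  + (-7) · M_11   where M_11 = det([1 2 -7; 3 1 2; 4 3 2]) = -35
  − (2) · M_12   where M_12 = det([-3 2 -7; -3 1 2; -5 3 2]) = 32
  + (2) · M_13   where M_13 = det([-3 1 -7; -3 3 2; -5 4 2]) = -19
  − (5) · M_14   where M_14 = det([-3 1 2; -3 3 1; -5 4 3]) = -5
det = (+1)·(-7)·(-35) + (-1)·(2)·(32) + (+1)·(2)·(-19) + (-1)·(5)·(-5) = 168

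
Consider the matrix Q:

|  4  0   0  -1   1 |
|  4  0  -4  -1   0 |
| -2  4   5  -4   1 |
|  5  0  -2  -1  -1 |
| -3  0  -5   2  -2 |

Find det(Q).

140

Expand along column 2 (it has 4 zeros):
  − (4) · M_32   where M_32 = det([4 0 -1 1; 4 -4 -1 0; 5 -2 -1 -1; -3 -5 2 -2]) = -35
det = (-1)·(4)·(-35) = 140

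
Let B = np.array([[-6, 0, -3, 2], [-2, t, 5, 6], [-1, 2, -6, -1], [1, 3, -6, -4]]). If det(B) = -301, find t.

1

Expanding along the column containing t, det(B) is linear in t: det(B) = (-69)·t + (-232).
Set (-69)·t + (-232) = -301  ⇒  (-69)·t = -69  ⇒  t = 1.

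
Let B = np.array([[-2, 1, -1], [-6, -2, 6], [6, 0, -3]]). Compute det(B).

The determinant is -6.

Expand along column 2:
  − 1 · |-6 6; 6 -3| = −1·(18 − 36) = 18
  + (-2) · |-2 -1; 6 -3| = (-2)·(6 − (-6)) = -24
Sum: (18) + (-24) = -6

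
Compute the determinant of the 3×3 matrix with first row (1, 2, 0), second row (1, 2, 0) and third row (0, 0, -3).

Expand along column 3:
  + (-3) · |1 2; 1 2| = (-3)·(2 − 2) = 0

The determinant is 0.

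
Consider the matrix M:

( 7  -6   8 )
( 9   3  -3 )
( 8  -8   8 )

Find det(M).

Expand along row 1:
  + 7 · |3 -3; -8 8| = 7·(24 − 24) = 0
  − (-6) · |9 -3; 8 8| = −(-6)·(72 − (-24)) = 576
  + 8 · |9 3; 8 -8| = 8·(-72 − 24) = -768
Sum: (0) + (576) + (-768) = -192

det(M) = -192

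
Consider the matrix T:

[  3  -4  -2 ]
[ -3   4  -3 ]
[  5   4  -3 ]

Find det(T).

Expand along row 1:
  + 3 · |4 -3; 4 -3| = 3·(-12 − (-12)) = 0
  − (-4) · |-3 -3; 5 -3| = −(-4)·(9 − (-15)) = 96
  + (-2) · |-3 4; 5 4| = (-2)·(-12 − 20) = 64
Sum: (0) + (96) + (64) = 160

160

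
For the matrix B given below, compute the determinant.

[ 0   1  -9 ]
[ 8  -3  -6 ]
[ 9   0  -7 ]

-241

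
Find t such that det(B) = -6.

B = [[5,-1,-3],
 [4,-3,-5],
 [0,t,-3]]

t = -3

Expanding along the column containing t, det(B) is linear in t: det(B) = (13)·t + (33).
Set (13)·t + (33) = -6  ⇒  (13)·t = -39  ⇒  t = -3.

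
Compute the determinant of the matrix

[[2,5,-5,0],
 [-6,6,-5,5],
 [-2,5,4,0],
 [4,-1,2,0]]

1090

Expand along column 4 (it has 3 zeros):
  + (5) · M_24   where M_24 = det([2 5 -5; -2 5 4; 4 -1 2]) = 218
det = (+1)·(5)·(218) = 1090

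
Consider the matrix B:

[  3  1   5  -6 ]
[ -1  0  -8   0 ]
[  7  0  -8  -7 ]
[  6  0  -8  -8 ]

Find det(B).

det(B) = 120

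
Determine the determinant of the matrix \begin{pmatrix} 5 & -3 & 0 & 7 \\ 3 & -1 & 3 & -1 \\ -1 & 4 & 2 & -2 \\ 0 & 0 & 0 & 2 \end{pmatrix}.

The determinant is -86.

Expand along row 4 (it has 3 zeros):
  + (2) · M_44   where M_44 = det([5 -3 0; 3 -1 3; -1 4 2]) = -43
det = (+1)·(2)·(-43) = -86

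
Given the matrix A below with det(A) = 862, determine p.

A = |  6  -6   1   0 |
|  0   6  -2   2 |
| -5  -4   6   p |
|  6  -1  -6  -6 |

p = 7

Expanding along the row containing p, det(A) is linear in p: det(A) = (192)·p + (-482).
Set (192)·p + (-482) = 862  ⇒  (192)·p = 1344  ⇒  p = 7.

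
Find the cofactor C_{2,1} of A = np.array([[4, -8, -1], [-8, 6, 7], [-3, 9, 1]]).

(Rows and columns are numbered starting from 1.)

Delete row 2 and column 1; the remaining 2×2 submatrix is [-8 -1; 9 1].
Its determinant is (-8)·1 − (-1)·9 = 1.
The cofactor carries sign (−1)^(2+1) = −1, so C_{2,1} = −(1) = -1.

The cofactor is -1.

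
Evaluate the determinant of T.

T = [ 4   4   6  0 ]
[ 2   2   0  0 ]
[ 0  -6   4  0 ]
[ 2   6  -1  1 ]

Expand along column 4 (it has 3 zeros):
  + (1) · M_44   where M_44 = det([4 4 6; 2 2 0; 0 -6 4]) = -72
det = (+1)·(1)·(-72) = -72

-72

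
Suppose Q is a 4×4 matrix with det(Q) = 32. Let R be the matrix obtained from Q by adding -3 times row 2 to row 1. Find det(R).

Adding a multiple of one row to another leaves the determinant unchanged.
det(R) = (1)·(32) = 32

32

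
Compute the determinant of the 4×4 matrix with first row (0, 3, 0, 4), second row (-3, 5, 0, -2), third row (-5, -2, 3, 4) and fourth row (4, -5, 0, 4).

-24

Expand along column 3 (it has 3 zeros):
  + (3) · M_33   where M_33 = det([0 3 4; -3 5 -2; 4 -5 4]) = -8
det = (+1)·(3)·(-8) = -24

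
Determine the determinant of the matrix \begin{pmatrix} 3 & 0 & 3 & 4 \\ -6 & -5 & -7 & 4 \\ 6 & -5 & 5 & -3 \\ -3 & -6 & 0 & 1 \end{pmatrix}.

Expand along row 1 (it has 1 zero):
  + (3) · M_11   where M_11 = det([-5 -7 4; -5 5 -3; -6 0 1]) = -66
  + (3) · M_13   where M_13 = det([-6 -5 4; 6 -5 -3; -3 -6 1]) = -81
  − (4) · M_14   where M_14 = det([-6 -5 -7; 6 -5 5; -3 -6 0]) = 252
det = (+1)·(3)·(-66) + (+1)·(3)·(-81) + (-1)·(4)·(252) = -1449

The determinant is -1449.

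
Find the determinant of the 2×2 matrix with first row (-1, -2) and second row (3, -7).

13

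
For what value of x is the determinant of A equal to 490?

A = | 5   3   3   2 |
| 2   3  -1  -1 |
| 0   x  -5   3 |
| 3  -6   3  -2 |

Expanding along the column containing x, det(A) is linear in x: det(A) = (-46)·x + (720).
Set (-46)·x + (720) = 490  ⇒  (-46)·x = -230  ⇒  x = 5.

5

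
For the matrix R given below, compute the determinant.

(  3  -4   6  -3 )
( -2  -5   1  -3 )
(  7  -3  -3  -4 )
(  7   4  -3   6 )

1490

Expand along row 1:
  + (3) · M_11   where M_11 = det([-5 1 -3; -3 -3 -4; 4 -3 6]) = 89
  − (-4) · M_12   where M_12 = det([-2 1 -3; 7 -3 -4; 7 -3 6]) = -10
  + (6) · M_13   where M_13 = det([-2 -5 -3; 7 -3 -4; 7 4 6]) = 207
  − (-3) · M_14   where M_14 = det([-2 -5 1; 7 -3 -3; 7 4 -3]) = 7
det = (+1)·(3)·(89) + (-1)·(-4)·(-10) + (+1)·(6)·(207) + (-1)·(-3)·(7) = 1490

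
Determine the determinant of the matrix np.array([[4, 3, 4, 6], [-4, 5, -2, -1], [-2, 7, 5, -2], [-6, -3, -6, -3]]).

738

Expand along row 1:
  + (4) · M_11   where M_11 = det([5 -2 -1; 7 5 -2; -3 -6 -3]) = -162
  − (3) · M_12   where M_12 = det([-4 -2 -1; -2 5 -2; -6 -6 -3]) = 54
  + (4) · M_13   where M_13 = det([-4 5 -1; -2 7 -2; -6 -3 -3]) = 90
  − (6) · M_14   where M_14 = det([-4 5 -2; -2 7 5; -6 -3 -6]) = -198
det = (+1)·(4)·(-162) + (-1)·(3)·(54) + (+1)·(4)·(90) + (-1)·(6)·(-198) = 738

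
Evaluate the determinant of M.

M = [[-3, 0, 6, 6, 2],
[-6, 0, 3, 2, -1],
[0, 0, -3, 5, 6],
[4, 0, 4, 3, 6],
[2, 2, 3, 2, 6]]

Expand along column 2 (it has 4 zeros):
  − (2) · M_52   where M_52 = det([-3 6 6 2; -6 3 2 -1; 0 -3 5 6; 4 4 3 6]) = 933
det = (-1)·(2)·(933) = -1866

det(M) = -1866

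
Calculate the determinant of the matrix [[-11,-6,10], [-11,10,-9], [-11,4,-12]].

Expand along row 1:
  + (-11) · |10 -9; 4 -12| = (-11)·(-120 − (-36)) = 924
  − (-6) · |-11 -9; -11 -12| = −(-6)·(132 − 99) = 198
  + 10 · |-11 10; -11 4| = 10·(-44 − (-110)) = 660
Sum: (924) + (198) + (660) = 1782

1782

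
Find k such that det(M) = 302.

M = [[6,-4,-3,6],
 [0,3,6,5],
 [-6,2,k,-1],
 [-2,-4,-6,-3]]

k = 5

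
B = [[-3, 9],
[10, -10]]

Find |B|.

-60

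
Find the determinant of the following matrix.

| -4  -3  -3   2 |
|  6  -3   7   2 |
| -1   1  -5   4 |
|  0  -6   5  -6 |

Expand along row 4 (it has 1 zero):
  + (-6) · M_42   where M_42 = det([-4 -3 2; 6 7 2; -1 -5 4]) = -120
  − (5) · M_43   where M_43 = det([-4 -3 2; 6 -3 2; -1 1 4]) = 140
  + (-6) · M_44   where M_44 = det([-4 -3 -3; 6 -3 7; -1 1 -5]) = -110
det = (+1)·(-6)·(-120) + (-1)·(5)·(140) + (+1)·(-6)·(-110) = 680

680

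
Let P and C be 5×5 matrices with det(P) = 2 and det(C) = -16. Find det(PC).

The determinant is -32.

det(PC) = det(P)·det(C) = (2)·(-16) = -32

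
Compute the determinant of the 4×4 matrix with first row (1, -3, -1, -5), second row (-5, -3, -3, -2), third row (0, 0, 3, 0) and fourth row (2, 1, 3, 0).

Expand along row 3 (it has 3 zeros):
  + (3) · M_33   where M_33 = det([1 -3 -5; -5 -3 -2; 2 1 0]) = 9
det = (+1)·(3)·(9) = 27

27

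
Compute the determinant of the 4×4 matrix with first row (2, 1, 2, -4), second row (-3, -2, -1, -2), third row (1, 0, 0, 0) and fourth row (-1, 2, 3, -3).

Expand along row 3 (it has 3 zeros):
  + (1) · M_31   where M_31 = det([1 2 -4; -2 -1 -2; 2 3 -3]) = 5
det = (+1)·(1)·(5) = 5

5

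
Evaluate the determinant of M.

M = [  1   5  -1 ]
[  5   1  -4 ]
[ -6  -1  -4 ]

Expand along row 1:
  + 1 · |1 -4; -1 -4| = 1·(-4 − 4) = -8
  − 5 · |5 -4; -6 -4| = −5·(-20 − 24) = 220
  + (-1) · |5 1; -6 -1| = (-1)·(-5 − (-6)) = -1
Sum: (-8) + (220) + (-1) = 211

|M| = 211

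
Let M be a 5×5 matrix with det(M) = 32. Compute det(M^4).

det(M^4) = (det M)^4 = (32)^4 = 1048576

1048576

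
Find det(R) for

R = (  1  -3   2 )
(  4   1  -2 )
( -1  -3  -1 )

Expand along column 1:
  + 1 · |1 -2; -3 -1| = 1·(-1 − 6) = -7
  − 4 · |-3 2; -3 -1| = −4·(3 − (-6)) = -36
  + (-1) · |-3 2; 1 -2| = (-1)·(6 − 2) = -4
Sum: (-7) + (-36) + (-4) = -47

|R| = -47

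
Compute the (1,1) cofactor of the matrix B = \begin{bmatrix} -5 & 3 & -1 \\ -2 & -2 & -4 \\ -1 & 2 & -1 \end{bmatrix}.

Delete row 1 and column 1; the remaining 2×2 submatrix is [-2 -4; 2 -1].
Its determinant is (-2)·(-1) − (-4)·2 = 10.
The cofactor carries sign (−1)^(1+1) = +1, so C_{1,1} = +(10) = 10.

10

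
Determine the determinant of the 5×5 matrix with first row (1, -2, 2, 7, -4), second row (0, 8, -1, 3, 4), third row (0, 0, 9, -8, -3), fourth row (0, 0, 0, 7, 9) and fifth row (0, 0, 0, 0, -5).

The matrix is upper triangular, so the determinant is the product of the diagonal entries:
det = (1) · (8) · (9) · (7) · (-5) = -2520

-2520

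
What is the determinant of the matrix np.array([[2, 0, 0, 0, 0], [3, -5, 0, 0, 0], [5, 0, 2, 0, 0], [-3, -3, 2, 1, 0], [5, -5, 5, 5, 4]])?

-80

The matrix is lower triangular, so the determinant is the product of the diagonal entries:
det = (2) · (-5) · (2) · (1) · (4) = -80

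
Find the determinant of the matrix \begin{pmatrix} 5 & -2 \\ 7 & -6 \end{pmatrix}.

The determinant is -16.

det = 5·(-6) − (-2)·7 = -30 − (-14) = -16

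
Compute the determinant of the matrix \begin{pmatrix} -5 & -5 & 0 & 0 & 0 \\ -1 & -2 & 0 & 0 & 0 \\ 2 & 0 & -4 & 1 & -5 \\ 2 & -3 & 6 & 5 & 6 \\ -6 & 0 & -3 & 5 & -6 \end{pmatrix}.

The matrix is block lower-triangular with a 2×2 block and a 3×3 block on the diagonal, so its determinant equals the product of the determinants of the diagonal blocks.
det of the 2×2 block = 5
det of the 3×3 block = 33
det = (5)·(33) = 165

165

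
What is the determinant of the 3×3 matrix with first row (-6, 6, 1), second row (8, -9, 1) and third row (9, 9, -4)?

Expand along column 1:
  + (-6) · |-9 1; 9 -4| = (-6)·(36 − 9) = -162
  − 8 · |6 1; 9 -4| = −8·(-24 − 9) = 264
  + 9 · |6 1; -9 1| = 9·(6 − (-9)) = 135
Sum: (-162) + (264) + (135) = 237

237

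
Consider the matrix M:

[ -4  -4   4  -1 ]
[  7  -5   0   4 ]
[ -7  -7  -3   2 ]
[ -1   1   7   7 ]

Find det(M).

Expand along row 2 (it has 1 zero):
  − (7) · M_21   where M_21 = det([-4 4 -1; -7 -3 2; 1 7 7]) = 390
  + (-5) · M_22   where M_22 = det([-4 4 -1; -7 -3 2; -1 7 7]) = 380
  + (4) · M_24   where M_24 = det([-4 -4 4; -7 -7 -3; -1 1 7]) = -80
det = (-1)·(7)·(390) + (+1)·(-5)·(380) + (+1)·(4)·(-80) = -4950

-4950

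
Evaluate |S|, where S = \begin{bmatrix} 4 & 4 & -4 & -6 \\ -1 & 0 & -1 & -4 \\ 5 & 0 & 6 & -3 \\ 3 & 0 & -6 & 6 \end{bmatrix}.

-852

Expand along column 2 (it has 3 zeros):
  − (4) · M_12   where M_12 = det([-1 -1 -4; 5 6 -3; 3 -6 6]) = 213
det = (-1)·(4)·(213) = -852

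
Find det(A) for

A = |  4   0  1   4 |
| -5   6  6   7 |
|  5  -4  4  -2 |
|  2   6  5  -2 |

Expand along row 1 (it has 1 zero):
  + (4) · M_11   where M_11 = det([6 6 7; -4 4 -2; 6 5 -2]) = -416
  + (1) · M_13   where M_13 = det([-5 6 7; 5 -4 -2; 2 6 -2]) = 202
  − (4) · M_14   where M_14 = det([-5 6 6; 5 -4 4; 2 6 5]) = 346
det = (+1)·(4)·(-416) + (+1)·(1)·(202) + (-1)·(4)·(346) = -2846

The determinant is -2846.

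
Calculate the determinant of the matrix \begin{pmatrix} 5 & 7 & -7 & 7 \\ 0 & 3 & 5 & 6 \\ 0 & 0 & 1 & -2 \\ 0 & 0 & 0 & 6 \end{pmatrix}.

The determinant is 90.

The matrix is upper triangular, so the determinant is the product of the diagonal entries:
det = (5) · (3) · (1) · (6) = 90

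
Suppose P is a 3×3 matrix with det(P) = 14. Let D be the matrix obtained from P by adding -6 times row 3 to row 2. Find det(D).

Adding a multiple of one row to another leaves the determinant unchanged.
det(D) = (1)·(14) = 14

The determinant is 14.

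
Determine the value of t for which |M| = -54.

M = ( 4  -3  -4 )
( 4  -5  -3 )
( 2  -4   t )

Expanding along the column containing t, det(M) is linear in t: det(M) = (-8)·t + (-6).
Set (-8)·t + (-6) = -54  ⇒  (-8)·t = -48  ⇒  t = 6.

6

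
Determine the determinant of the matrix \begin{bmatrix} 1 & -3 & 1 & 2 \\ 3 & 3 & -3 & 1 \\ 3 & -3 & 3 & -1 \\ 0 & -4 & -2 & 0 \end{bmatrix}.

The determinant is -276.

Expand along row 4 (it has 2 zeros):
  + (-4) · M_42   where M_42 = det([1 1 2; 3 -3 1; 3 3 -1]) = 42
  − (-2) · M_43   where M_43 = det([1 -3 2; 3 3 1; 3 -3 -1]) = -54
det = (+1)·(-4)·(42) + (-1)·(-2)·(-54) = -276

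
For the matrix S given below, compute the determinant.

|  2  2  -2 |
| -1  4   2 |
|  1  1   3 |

Expand along column 1:
  + 2 · |4 2; 1 3| = 2·(12 − 2) = 20
  − (-1) · |2 -2; 1 3| = −(-1)·(6 − (-2)) = 8
  + 1 · |2 -2; 4 2| = 1·(4 − (-8)) = 12
Sum: (20) + (8) + (12) = 40

40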